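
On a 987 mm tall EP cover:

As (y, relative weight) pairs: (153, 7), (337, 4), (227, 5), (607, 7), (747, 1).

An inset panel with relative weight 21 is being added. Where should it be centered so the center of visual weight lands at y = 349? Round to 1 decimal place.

y ≈ 340.7

With the inset panel, Σw becomes 7 + 4 + 5 + 7 + 1 + 21 = 45.
Along y: (8550 + 21·y) / 45 = 349 (existing moment 7·153 + 4·337 + 5·227 + 7·607 + 1·747 = 8550) ⇒ y = (15705 − 8550) / 21 ≈ 340.71.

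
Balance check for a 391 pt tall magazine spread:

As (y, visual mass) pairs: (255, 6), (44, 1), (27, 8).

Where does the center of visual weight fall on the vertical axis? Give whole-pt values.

y ≈ 119

Weights sum to 6 + 1 + 8 = 15.
y-moment: 6·255 + 1·44 + 8·27 = 1790; centroid 1790/15 ≈ 119.33.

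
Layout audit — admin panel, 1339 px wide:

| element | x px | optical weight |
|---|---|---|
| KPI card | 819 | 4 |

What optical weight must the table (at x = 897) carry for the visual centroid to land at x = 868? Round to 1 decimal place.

Known: weight 4 with moment 4·819 = 3276.
For the centroid to hit 868: (3276 + w·897) / (4 + w) = 868.
Rearranging, w·(897 − 868) = 868·4 − 3276 = 196, so w ≈ 196/29 = 6.76.

w ≈ 6.8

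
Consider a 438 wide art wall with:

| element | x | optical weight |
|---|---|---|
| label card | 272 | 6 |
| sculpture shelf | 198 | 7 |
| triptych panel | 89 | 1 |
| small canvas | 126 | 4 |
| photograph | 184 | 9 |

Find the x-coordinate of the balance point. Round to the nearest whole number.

x ≈ 195

Total weight = 6 + 7 + 1 + 4 + 9 = 27.
x: (6·272 + 7·198 + 1·89 + 4·126 + 9·184) / 27 = 5267 / 27 ≈ 195.07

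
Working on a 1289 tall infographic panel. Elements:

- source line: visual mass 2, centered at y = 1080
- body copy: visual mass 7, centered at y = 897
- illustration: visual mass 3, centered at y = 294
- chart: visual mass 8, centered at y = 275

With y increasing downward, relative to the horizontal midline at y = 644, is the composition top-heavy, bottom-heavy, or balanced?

top-heavy

Total weight = 2 + 7 + 3 + 8 = 20.
y: (2·1080 + 7·897 + 3·294 + 8·275) / 20 = 11521 / 20 ≈ 576.05
Since 576.0 is above (smaller y than) 644, the composition reads top-heavy.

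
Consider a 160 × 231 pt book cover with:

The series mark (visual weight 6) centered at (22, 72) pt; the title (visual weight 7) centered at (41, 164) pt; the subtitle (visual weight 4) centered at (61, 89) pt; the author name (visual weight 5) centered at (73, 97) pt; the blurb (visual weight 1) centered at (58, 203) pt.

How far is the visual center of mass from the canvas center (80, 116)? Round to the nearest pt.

Σw = 6 + 7 + 4 + 5 + 1 = 23.
x-moment: 6·22 + 7·41 + 4·61 + 5·73 + 1·58 = 1086; centroid 1086/23 ≈ 47.22.
y-moment: 6·72 + 7·164 + 4·89 + 5·97 + 1·203 = 2624; centroid 2624/23 ≈ 114.09.
Relative to (80, 116): Δ = (-32.78, -1.91); |Δ| = √(-32.78² + -1.91²) ≈ 32.84.

≈ 33 pt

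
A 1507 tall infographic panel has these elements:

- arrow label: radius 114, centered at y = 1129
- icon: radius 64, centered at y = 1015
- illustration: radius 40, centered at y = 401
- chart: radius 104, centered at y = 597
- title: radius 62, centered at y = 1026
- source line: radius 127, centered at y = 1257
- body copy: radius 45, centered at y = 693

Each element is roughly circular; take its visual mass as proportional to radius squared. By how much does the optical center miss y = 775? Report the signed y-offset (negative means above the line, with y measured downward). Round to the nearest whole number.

≈ 226

r² weights: arrow label 114² = 12996, icon 64² = 4096, illustration 40² = 1600, chart 104² = 10816, title 62² = 3844, source line 127² = 16129, body copy 45² = 2025. Total = 51506.
y: moment 51550098 / weight 51506 ≈ 1000.86
Against y = 775, that's 1000.86 − 775 = 225.86.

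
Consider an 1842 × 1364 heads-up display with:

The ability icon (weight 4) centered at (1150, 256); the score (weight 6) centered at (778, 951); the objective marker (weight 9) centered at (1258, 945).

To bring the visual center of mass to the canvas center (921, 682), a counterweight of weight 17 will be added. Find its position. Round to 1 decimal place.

(739.2, 548.1)

After adding the counterweight, total weight = 4 + 6 + 9 + 17 = 36.
x: target moment 36×921 = 33156; current 4·1150 + 6·778 + 9·1258 = 20590; the counterweight supplies 12566, so x = 12566/17 ≈ 739.18.
y: target moment 36×682 = 24552; current 4·256 + 6·951 + 9·945 = 15235; the counterweight supplies 9317, so y = 9317/17 ≈ 548.06.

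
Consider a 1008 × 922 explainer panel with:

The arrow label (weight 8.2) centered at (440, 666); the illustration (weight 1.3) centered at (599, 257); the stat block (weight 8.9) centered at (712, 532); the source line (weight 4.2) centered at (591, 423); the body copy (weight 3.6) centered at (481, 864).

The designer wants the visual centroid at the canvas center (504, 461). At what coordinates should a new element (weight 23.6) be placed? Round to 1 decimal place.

After adding the new element, total weight = 8.2 + 1.3 + 8.9 + 4.2 + 3.6 + 23.6 = 49.8.
Along x: (14937.3 + 23.6·x) / 49.8 = 504 (existing moment 8.2·440 + 1.3·599 + 8.9·712 + 4.2·591 + 3.6·481 = 14937.3) ⇒ x = (25099.2 − 14937.3) / 23.6 ≈ 430.59.
Along y: (15417.1 + 23.6·y) / 49.8 = 461 (existing moment 8.2·666 + 1.3·257 + 8.9·532 + 4.2·423 + 3.6·864 = 15417.1) ⇒ y = (22957.8 − 15417.1) / 23.6 ≈ 319.52.

(430.6, 319.5)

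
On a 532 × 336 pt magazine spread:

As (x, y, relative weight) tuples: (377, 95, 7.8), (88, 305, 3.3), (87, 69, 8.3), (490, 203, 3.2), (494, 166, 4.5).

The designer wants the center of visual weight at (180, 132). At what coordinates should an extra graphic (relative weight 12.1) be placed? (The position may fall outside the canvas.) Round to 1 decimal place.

(-56.9, 120.5)

New total weight: (7.8 + 3.3 + 8.3 + 3.2 + 4.5) + 12.1 = 39.2.
x: need Σw·x = 39.2·180 = 7056.0. Existing = 7.8·377 + 3.3·88 + 8.3·87 + 3.2·490 + 4.5·494 = 7744.1. Remainder -688.1 / 12.1 ≈ -56.87.
y: need Σw·y = 39.2·132 = 5174.4. Existing = 7.8·95 + 3.3·305 + 8.3·69 + 3.2·203 + 4.5·166 = 3716.8. Remainder 1457.6 / 12.1 ≈ 120.46.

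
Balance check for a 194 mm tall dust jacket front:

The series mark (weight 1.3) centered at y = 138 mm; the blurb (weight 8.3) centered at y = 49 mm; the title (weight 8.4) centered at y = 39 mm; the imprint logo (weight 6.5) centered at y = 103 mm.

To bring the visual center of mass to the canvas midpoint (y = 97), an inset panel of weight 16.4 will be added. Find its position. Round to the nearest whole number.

y ≈ 145

New total weight: (1.3 + 8.3 + 8.4 + 6.5) + 16.4 = 40.9.
Along y: (1583.2 + 16.4·y) / 40.9 = 97 (existing moment 1.3·138 + 8.3·49 + 8.4·39 + 6.5·103 = 1583.2) ⇒ y = (3967.3 − 1583.2) / 16.4 ≈ 145.37.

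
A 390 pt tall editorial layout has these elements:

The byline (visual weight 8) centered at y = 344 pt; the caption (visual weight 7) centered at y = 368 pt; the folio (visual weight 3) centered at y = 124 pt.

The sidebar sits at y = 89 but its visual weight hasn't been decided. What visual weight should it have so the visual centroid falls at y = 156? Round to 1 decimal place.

w ≈ 43.2

Existing Σw = 18 (8 + 7 + 3); existing moment 8·344 + 7·368 + 3·124 = 5700.
For the centroid to hit 156: (5700 + w·89) / (18 + w) = 156.
Solving: w = (156·18 − 5700) / (89 − 156) = -2892 / -67 ≈ 43.16.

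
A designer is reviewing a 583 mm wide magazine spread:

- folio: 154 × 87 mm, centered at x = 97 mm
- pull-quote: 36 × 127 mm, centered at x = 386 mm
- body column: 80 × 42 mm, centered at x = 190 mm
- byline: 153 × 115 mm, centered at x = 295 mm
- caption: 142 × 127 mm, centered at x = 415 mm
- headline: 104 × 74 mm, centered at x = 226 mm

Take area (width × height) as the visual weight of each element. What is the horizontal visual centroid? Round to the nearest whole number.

Taking area as weight: folio 154·87 = 13398, pull-quote 36·127 = 4572, body column 80·42 = 3360, byline 153·115 = 17595, caption 142·127 = 18034, headline 104·74 = 7696. Sum 64655.
Σw·x = 18116729; x̄ = 18116729/64655 ≈ 280.21.

x ≈ 280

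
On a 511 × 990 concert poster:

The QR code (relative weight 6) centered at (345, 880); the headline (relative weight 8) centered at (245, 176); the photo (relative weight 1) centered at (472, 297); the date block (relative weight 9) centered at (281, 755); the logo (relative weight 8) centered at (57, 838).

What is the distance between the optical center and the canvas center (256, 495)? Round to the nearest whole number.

Weights sum to 6 + 8 + 1 + 9 + 8 = 32.
x-moment: 6·345 + 8·245 + 1·472 + 9·281 + 8·57 = 7487; centroid 7487/32 ≈ 233.97.
y-moment: 6·880 + 8·176 + 1·297 + 9·755 + 8·838 = 20484; centroid 20484/32 ≈ 640.12.
Offset from (256, 495): Δx ≈ -22.03, Δy ≈ 145.12; distance = √(Δx² + Δy²) ≈ 146.79.

≈ 147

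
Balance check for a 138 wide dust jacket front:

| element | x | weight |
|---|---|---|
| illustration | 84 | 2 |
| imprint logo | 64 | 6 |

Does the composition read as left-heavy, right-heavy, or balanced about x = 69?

balanced

Σw = 2 + 6 = 8.
Σw·x = 2·84 + 6·64 = 552, so x̄ = 552/8 ≈ 69.00.
That equals the midline 69 — balanced.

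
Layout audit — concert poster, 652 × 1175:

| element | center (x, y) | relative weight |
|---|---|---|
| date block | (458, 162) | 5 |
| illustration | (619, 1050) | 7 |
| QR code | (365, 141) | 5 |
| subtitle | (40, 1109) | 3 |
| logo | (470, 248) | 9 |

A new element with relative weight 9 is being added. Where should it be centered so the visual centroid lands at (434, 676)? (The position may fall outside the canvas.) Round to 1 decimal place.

New total weight: (5 + 7 + 5 + 3 + 9) + 9 = 38.
x: need Σw·x = 38·434 = 16492. Existing = 5·458 + 7·619 + 5·365 + 3·40 + 9·470 = 12798. Remainder 3694 / 9 ≈ 410.44.
y: need Σw·y = 38·676 = 25688. Existing = 5·162 + 7·1050 + 5·141 + 3·1109 + 9·248 = 14424. Remainder 11264 / 9 ≈ 1251.56.

(410.4, 1251.6)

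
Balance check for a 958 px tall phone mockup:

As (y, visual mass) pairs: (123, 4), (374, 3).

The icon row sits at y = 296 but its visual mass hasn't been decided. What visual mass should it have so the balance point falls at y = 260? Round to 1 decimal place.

w ≈ 5.7

Fixed elements: Σw = 4 + 3 = 7, Σw·y = 4·123 + 3·374 = 1614.
Set Σw·y/Σw = 260: (1614 + 296w) = 260·(7 + w).
Rearranging, w·(296 − 260) = 260·7 − 1614 = 206, so w ≈ 206/36 = 5.72.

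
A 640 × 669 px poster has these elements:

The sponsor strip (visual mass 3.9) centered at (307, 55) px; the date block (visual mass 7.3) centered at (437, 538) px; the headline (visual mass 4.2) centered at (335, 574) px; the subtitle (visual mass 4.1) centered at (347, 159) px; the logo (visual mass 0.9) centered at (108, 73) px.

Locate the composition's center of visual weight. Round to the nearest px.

Σw = 3.9 + 7.3 + 4.2 + 4.1 + 0.9 = 20.4.
x-moment: 3.9·307 + 7.3·437 + 4.2·335 + 4.1·347 + 0.9·108 = 7314.3; centroid 7314.3/20.4 ≈ 358.54.
y-moment: 3.9·55 + 7.3·538 + 4.2·574 + 4.1·159 + 0.9·73 = 7270.3; centroid 7270.3/20.4 ≈ 356.39.

(359, 356)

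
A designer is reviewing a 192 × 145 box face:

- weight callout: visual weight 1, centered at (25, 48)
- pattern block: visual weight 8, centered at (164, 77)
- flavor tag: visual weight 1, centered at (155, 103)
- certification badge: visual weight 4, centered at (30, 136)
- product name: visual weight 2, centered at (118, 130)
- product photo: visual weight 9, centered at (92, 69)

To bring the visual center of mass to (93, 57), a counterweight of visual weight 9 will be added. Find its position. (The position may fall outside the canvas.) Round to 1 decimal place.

With the counterweight, Σw becomes 1 + 8 + 1 + 4 + 2 + 9 + 9 = 34.
x: target moment 34×93 = 3162; current 1·25 + 8·164 + 1·155 + 4·30 + 2·118 + 9·92 = 2676; the counterweight supplies 486, so x = 486/9 ≈ 54.00.
y: target moment 34×57 = 1938; current 1·48 + 8·77 + 1·103 + 4·136 + 2·130 + 9·69 = 2192; the counterweight supplies -254, so y = -254/9 ≈ -28.22.

(54.0, -28.2)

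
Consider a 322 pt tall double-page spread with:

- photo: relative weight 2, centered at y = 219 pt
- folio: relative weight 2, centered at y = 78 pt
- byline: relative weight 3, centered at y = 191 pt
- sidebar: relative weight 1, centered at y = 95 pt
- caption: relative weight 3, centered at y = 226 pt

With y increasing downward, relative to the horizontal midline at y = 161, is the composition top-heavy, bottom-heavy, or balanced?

bottom-heavy

Total weight = 2 + 2 + 3 + 1 + 3 = 11.
y-moment: 2·219 + 2·78 + 3·191 + 1·95 + 3·226 = 1940; centroid 1940/11 ≈ 176.36.
176.4 vs midline 161 → bottom-heavy.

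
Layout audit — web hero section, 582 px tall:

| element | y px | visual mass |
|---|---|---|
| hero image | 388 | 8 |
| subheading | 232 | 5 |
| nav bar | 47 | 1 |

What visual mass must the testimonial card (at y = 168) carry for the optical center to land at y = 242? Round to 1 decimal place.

w ≈ 12.5

Existing Σw = 14 (8 + 5 + 1); existing moment 8·388 + 5·232 + 1·47 = 4311.
Set Σw·y/Σw = 242: (4311 + 168w) = 242·(14 + w).
So w = (242·14 − 4311)/(168 − 242) = -923/-74 ≈ 12.47.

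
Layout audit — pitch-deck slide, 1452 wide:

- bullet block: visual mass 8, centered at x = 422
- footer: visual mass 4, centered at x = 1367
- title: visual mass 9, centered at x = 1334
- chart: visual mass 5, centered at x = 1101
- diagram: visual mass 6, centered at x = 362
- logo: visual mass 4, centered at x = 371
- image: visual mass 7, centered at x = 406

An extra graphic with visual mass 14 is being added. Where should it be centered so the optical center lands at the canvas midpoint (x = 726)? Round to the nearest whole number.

New total weight: (8 + 4 + 9 + 5 + 6 + 4 + 7) + 14 = 57.
x: need Σw·x = 57·726 = 41382. Existing = 8·422 + 4·1367 + 9·1334 + 5·1101 + 6·362 + 4·371 + 7·406 = 32853. Remainder 8529 / 14 ≈ 609.21.

x ≈ 609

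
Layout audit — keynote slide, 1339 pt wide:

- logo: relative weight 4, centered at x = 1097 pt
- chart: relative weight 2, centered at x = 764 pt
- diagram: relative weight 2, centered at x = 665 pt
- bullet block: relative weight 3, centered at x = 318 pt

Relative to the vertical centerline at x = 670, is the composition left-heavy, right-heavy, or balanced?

right-heavy

Weights sum to 4 + 2 + 2 + 3 = 11.
Σw·x = 4·1097 + 2·764 + 2·665 + 3·318 = 8200, so x̄ = 8200/11 ≈ 745.45.
745.5 lies right of the midline 670, so the layout is right-heavy.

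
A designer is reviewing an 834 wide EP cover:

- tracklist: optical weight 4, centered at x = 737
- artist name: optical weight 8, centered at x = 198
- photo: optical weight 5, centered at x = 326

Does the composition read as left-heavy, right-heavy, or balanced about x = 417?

left-heavy

Weights sum to 4 + 8 + 5 = 17.
x: (4·737 + 8·198 + 5·326) / 17 = 6162 / 17 ≈ 362.47
362.5 lies left of the midline 417, so the layout is left-heavy.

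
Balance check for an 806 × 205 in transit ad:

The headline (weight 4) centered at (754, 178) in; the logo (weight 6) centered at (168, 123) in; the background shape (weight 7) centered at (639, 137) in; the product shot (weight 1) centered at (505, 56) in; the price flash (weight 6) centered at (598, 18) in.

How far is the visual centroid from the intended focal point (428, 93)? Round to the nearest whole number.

Σw = 4 + 6 + 7 + 1 + 6 = 24.
x-moment: 4·754 + 6·168 + 7·639 + 1·505 + 6·598 = 12590; centroid 12590/24 ≈ 524.58.
y-moment: 4·178 + 6·123 + 7·137 + 1·56 + 6·18 = 2573; centroid 2573/24 ≈ 107.21.
Offset from (428, 93): Δx ≈ 96.58, Δy ≈ 14.21; distance = √(Δx² + Δy²) ≈ 97.62.

≈ 98 in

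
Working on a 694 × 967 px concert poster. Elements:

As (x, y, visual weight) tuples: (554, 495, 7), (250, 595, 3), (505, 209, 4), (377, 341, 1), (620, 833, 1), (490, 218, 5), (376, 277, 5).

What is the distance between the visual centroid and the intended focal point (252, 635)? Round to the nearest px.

Total weight = 7 + 3 + 4 + 1 + 1 + 5 + 5 = 26.
x: (7·554 + 3·250 + 4·505 + 1·377 + 1·620 + 5·490 + 5·376) / 26 = 11975 / 26 ≈ 460.58
y: (7·495 + 3·595 + 4·209 + 1·341 + 1·833 + 5·218 + 5·277) / 26 = 9735 / 26 ≈ 374.42
Offset from (252, 635): Δx ≈ 208.58, Δy ≈ -260.58; distance = √(Δx² + Δy²) ≈ 333.77.

≈ 334 px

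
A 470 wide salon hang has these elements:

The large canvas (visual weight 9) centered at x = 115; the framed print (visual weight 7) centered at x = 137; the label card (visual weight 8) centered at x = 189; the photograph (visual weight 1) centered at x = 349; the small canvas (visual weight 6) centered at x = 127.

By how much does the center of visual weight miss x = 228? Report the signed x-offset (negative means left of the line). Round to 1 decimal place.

Total weight = 9 + 7 + 8 + 1 + 6 = 31.
x: (9·115 + 7·137 + 8·189 + 1·349 + 6·127) / 31 = 4617 / 31 ≈ 148.94
Difference: 148.94 − 228 ≈ -79.06.

≈ -79.1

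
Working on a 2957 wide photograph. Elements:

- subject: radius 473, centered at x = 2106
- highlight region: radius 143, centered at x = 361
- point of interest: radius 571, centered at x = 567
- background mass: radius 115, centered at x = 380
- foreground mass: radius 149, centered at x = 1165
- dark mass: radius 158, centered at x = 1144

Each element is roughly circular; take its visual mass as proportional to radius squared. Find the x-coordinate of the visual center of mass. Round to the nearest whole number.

Weights ∝ r²: subject 473² = 223729, highlight region 143² = 20449, point of interest 571² = 326041, background mass 115² = 13225, foreground mass 149² = 22201, dark mass 158² = 24964; Σw = 630609.
Σw·x = 223729·2106 + 20449·361 + 326041·567 + 13225·380 + 22201·1165 + 24964·1144 = 722869091, so x̄ = 722869091/630609 ≈ 1146.30.

x ≈ 1146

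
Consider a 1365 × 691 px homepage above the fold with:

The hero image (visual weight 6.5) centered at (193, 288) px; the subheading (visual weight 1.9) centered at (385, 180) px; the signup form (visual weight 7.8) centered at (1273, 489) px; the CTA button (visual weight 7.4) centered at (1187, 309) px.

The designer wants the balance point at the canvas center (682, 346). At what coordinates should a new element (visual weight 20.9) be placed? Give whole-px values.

(462, 339)

With the new element, Σw becomes 6.5 + 1.9 + 7.8 + 7.4 + 20.9 = 44.5.
Along x: (20699.2 + 20.9·x) / 44.5 = 682 (existing moment 6.5·193 + 1.9·385 + 7.8·1273 + 7.4·1187 = 20699.2) ⇒ x = (30349.0 − 20699.2) / 20.9 ≈ 461.71.
Along y: (8314.8 + 20.9·y) / 44.5 = 346 (existing moment 6.5·288 + 1.9·180 + 7.8·489 + 7.4·309 = 8314.8) ⇒ y = (15397.0 − 8314.8) / 20.9 ≈ 338.86.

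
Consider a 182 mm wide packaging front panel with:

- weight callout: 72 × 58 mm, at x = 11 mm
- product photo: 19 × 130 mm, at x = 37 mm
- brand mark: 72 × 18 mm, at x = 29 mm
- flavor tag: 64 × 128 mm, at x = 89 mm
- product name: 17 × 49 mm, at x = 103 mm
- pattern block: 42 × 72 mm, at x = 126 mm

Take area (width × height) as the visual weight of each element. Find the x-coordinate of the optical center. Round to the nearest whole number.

Taking area as weight: weight callout 72·58 = 4176, product photo 19·130 = 2470, brand mark 72·18 = 1296, flavor tag 64·128 = 8192, product name 17·49 = 833, pattern block 42·72 = 3024. Sum 19991.
x: (4176·11 + 2470·37 + 1296·29 + 8192·89 + 833·103 + 3024·126) / 19991 = 1370821 / 19991 ≈ 68.57

x ≈ 69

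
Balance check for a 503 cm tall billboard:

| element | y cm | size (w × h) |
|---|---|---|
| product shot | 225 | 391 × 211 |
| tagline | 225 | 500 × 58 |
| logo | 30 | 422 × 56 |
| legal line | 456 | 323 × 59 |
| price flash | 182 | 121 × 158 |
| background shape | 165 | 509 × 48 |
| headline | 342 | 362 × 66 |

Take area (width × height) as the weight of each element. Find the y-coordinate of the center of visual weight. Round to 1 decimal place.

Taking area as weight: product shot 391·211 = 82501, tagline 500·58 = 29000, logo 422·56 = 23632, legal line 323·59 = 19057, price flash 121·158 = 19118, background shape 509·48 = 24432, headline 362·66 = 23892. Sum 221632.
Σw·y = 50168497; ȳ = 50168497/221632 ≈ 226.36.

y ≈ 226.4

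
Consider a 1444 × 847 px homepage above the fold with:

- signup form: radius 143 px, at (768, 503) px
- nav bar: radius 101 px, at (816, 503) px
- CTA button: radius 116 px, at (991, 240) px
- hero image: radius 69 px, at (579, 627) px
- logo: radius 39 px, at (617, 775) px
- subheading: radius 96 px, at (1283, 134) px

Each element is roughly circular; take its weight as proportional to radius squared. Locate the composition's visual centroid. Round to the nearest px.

(887, 403)

Weights ∝ r²: signup form 143² = 20449, nav bar 101² = 10201, CTA button 116² = 13456, hero image 69² = 4761, logo 39² = 1521, subheading 96² = 9216; Σw = 59604.
x: (20449·768 + 10201·816 + 13456·991 + 4761·579 + 1521·617 + 9216·1283) / 59604 = 52882948 / 59604 ≈ 887.24
y: (20449·503 + 10201·503 + 13456·240 + 4761·627 + 1521·775 + 9216·134) / 59604 = 24045256 / 59604 ≈ 403.42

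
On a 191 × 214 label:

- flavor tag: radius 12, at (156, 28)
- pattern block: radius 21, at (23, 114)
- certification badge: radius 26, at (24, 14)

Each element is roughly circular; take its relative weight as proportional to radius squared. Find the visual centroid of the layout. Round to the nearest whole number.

Weights ∝ r²: flavor tag 12² = 144, pattern block 21² = 441, certification badge 26² = 676; Σw = 1261.
x-moment: 144·156 + 441·23 + 676·24 = 48831; centroid 48831/1261 ≈ 38.72.
y-moment: 144·28 + 441·114 + 676·14 = 63770; centroid 63770/1261 ≈ 50.57.

(39, 51)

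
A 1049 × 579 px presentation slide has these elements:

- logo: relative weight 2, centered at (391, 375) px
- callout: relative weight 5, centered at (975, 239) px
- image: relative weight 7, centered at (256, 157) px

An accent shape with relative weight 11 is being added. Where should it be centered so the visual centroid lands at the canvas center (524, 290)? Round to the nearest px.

After adding the accent shape, total weight = 2 + 5 + 7 + 11 = 25.
Along x: (7449 + 11·x) / 25 = 524 (existing moment 2·391 + 5·975 + 7·256 = 7449) ⇒ x = (13100 − 7449) / 11 ≈ 513.73.
Along y: (3044 + 11·y) / 25 = 290 (existing moment 2·375 + 5·239 + 7·157 = 3044) ⇒ y = (7250 − 3044) / 11 ≈ 382.36.

(514, 382)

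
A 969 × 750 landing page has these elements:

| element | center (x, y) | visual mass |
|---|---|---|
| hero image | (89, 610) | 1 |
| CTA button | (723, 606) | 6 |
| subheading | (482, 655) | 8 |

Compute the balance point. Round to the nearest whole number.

Weights sum to 1 + 6 + 8 = 15.
Σw·x = 1·89 + 6·723 + 8·482 = 8283, so x̄ = 8283/15 ≈ 552.20.
Σw·y = 1·610 + 6·606 + 8·655 = 9486, so ȳ = 9486/15 ≈ 632.40.

(552, 632)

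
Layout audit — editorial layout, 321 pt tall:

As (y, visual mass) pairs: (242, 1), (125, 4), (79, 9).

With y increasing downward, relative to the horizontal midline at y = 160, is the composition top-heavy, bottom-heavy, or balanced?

Total weight = 1 + 4 + 9 = 14.
y: (1·242 + 4·125 + 9·79) / 14 = 1453 / 14 ≈ 103.79
Since 103.8 is above (smaller y than) 160, the composition reads top-heavy.

top-heavy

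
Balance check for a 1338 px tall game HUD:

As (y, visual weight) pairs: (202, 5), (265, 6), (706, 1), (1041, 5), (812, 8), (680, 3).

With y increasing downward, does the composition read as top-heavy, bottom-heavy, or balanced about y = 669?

Weights sum to 5 + 6 + 1 + 5 + 8 + 3 = 28.
y: (5·202 + 6·265 + 1·706 + 5·1041 + 8·812 + 3·680) / 28 = 17047 / 28 ≈ 608.82
Since 608.8 is above (smaller y than) 669, the composition reads top-heavy.

top-heavy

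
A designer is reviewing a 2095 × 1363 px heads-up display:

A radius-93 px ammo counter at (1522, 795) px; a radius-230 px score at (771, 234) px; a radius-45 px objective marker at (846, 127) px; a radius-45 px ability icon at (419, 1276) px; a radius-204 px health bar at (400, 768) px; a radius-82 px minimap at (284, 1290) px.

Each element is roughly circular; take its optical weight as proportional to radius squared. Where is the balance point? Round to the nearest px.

Weights ∝ r²: ammo counter 93² = 8649, score 230² = 52900, objective marker 45² = 2025, ability icon 45² = 2025, health bar 204² = 41616, minimap 82² = 6724; Σw = 113939.
Σw·x = 75067319; x̄ = 75067319/113939 ≈ 658.84.
y: moment 62730678 / weight 113939 ≈ 550.56

(659, 551)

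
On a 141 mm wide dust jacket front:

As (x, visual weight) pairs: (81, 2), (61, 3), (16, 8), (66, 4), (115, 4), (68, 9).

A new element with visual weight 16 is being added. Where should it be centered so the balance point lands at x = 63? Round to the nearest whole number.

x ≈ 68

After adding the new element, total weight = 2 + 3 + 8 + 4 + 4 + 9 + 16 = 46.
Along x: (1809 + 16·x) / 46 = 63 (existing moment 2·81 + 3·61 + 8·16 + 4·66 + 4·115 + 9·68 = 1809) ⇒ x = (2898 − 1809) / 16 ≈ 68.06.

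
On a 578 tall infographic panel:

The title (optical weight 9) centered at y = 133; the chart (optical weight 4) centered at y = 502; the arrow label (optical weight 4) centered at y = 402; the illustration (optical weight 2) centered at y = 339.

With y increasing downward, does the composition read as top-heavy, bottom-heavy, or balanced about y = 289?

Weights sum to 9 + 4 + 4 + 2 = 19.
Σw·y = 9·133 + 4·502 + 4·402 + 2·339 = 5491, so ȳ = 5491/19 ≈ 289.00.
That equals the midline 289 — balanced.

balanced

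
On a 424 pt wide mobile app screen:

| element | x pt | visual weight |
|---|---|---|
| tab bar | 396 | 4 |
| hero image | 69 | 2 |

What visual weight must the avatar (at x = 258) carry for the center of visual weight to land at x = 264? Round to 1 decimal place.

w ≈ 23.0

Known weights sum to 4 + 2 = 6; their moment is 4·396 + 2·69 = 1722.
For the centroid to hit 264: (1722 + w·258) / (6 + w) = 264.
So w = (264·6 − 1722)/(258 − 264) = -138/-6 ≈ 23.00.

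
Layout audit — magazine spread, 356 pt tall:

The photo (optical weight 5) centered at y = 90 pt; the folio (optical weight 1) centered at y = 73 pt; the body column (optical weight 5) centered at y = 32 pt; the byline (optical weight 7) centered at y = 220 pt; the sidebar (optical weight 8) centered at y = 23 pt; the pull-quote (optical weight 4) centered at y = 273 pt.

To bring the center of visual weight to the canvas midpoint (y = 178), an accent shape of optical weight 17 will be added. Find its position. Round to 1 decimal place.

With the accent shape, Σw becomes 5 + 1 + 5 + 7 + 8 + 4 + 17 = 47.
y: need Σw·y = 47·178 = 8366. Existing = 5·90 + 1·73 + 5·32 + 7·220 + 8·23 + 4·273 = 3499. Remainder 4867 / 17 ≈ 286.29.

y ≈ 286.3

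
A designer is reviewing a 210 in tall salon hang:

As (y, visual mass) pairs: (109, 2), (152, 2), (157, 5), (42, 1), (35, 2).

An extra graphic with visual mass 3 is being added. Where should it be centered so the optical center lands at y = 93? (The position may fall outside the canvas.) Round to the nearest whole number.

New total weight: (2 + 2 + 5 + 1 + 2) + 3 = 15.
Along y: (1419 + 3·y) / 15 = 93 (existing moment 2·109 + 2·152 + 5·157 + 1·42 + 2·35 = 1419) ⇒ y = (1395 − 1419) / 3 ≈ -8.00.

y ≈ -8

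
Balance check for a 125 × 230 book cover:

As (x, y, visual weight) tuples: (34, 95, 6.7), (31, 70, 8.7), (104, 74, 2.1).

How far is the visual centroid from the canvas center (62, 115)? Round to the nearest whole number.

Σw = 6.7 + 8.7 + 2.1 = 17.5.
Σw·x = 6.7·34 + 8.7·31 + 2.1·104 = 715.9, so x̄ = 715.9/17.5 ≈ 40.91.
Σw·y = 6.7·95 + 8.7·70 + 2.1·74 = 1400.9, so ȳ = 1400.9/17.5 ≈ 80.05.
Offset from (62, 115): Δx ≈ -21.09, Δy ≈ -34.95; distance = √(Δx² + Δy²) ≈ 40.82.

≈ 41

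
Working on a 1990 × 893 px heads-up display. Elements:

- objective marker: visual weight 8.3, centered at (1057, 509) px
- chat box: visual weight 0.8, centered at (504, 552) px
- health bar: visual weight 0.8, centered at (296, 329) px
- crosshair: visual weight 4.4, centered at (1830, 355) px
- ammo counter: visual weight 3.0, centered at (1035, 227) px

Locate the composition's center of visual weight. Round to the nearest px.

(1189, 415)

Σw = 8.3 + 0.8 + 0.8 + 4.4 + 3.0 = 17.3.
Σw·x = 8.3·1057 + 0.8·504 + 0.8·296 + 4.4·1830 + 3.0·1035 = 20570.1, so x̄ = 20570.1/17.3 ≈ 1189.02.
Σw·y = 8.3·509 + 0.8·552 + 0.8·329 + 4.4·355 + 3.0·227 = 7172.5, so ȳ = 7172.5/17.3 ≈ 414.60.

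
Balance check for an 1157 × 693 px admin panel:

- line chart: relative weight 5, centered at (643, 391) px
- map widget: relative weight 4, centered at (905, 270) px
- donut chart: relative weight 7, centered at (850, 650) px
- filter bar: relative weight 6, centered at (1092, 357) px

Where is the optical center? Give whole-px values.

(879, 442)

Weights sum to 5 + 4 + 7 + 6 = 22.
x-moment: 5·643 + 4·905 + 7·850 + 6·1092 = 19337; centroid 19337/22 ≈ 878.95.
y-moment: 5·391 + 4·270 + 7·650 + 6·357 = 9727; centroid 9727/22 ≈ 442.14.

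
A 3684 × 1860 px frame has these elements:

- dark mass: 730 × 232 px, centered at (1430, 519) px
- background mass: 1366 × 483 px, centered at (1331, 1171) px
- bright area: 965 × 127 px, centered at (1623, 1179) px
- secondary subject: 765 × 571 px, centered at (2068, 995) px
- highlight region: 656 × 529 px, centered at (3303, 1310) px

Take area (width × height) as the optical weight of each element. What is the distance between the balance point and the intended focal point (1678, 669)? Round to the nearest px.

≈ 498 px

Areas: dark mass 730·232 = 169360, background mass 1366·483 = 659778, bright area 965·127 = 122555, secondary subject 765·571 = 436815, highlight region 656·529 = 347024. Total weight = 1735532.
x-moment: 169360·1430 + 659778·1331 + 122555·1623 + 436815·2068 + 347024·3303 = 3368809775; centroid 3368809775/1735532 ≈ 1941.08.
y-moment: 169360·519 + 659778·1171 + 122555·1179 + 436815·995 + 347024·1310 = 1894222588; centroid 1894222588/1735532 ≈ 1091.44.
Relative to (1678, 669): Δ = (263.08, 422.44); |Δ| = √(263.08² + 422.44²) ≈ 497.66.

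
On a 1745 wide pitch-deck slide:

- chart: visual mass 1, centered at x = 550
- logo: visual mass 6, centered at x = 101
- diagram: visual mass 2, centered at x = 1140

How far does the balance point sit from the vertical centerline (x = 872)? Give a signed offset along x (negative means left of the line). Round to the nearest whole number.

Total weight = 1 + 6 + 2 = 9.
x-moment: 1·550 + 6·101 + 2·1140 = 3436; centroid 3436/9 ≈ 381.78.
Difference: 381.78 − 872 ≈ -490.22.

≈ -490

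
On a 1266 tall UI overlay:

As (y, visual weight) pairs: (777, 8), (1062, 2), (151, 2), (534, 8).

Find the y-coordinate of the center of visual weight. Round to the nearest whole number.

Total weight = 8 + 2 + 2 + 8 = 20.
Σw·y = 8·777 + 2·1062 + 2·151 + 8·534 = 12914, so ȳ = 12914/20 ≈ 645.70.

y ≈ 646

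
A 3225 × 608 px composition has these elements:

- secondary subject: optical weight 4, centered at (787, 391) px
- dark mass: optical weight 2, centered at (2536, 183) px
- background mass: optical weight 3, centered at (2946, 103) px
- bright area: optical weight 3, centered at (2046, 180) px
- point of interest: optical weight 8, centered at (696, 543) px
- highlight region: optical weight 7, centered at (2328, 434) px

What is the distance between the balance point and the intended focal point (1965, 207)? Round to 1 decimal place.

Total weight = 4 + 2 + 3 + 3 + 8 + 7 = 27.
x-moment: 4·787 + 2·2536 + 3·2946 + 3·2046 + 8·696 + 7·2328 = 45060; centroid 45060/27 ≈ 1668.89.
y-moment: 4·391 + 2·183 + 3·103 + 3·180 + 8·543 + 7·434 = 10161; centroid 10161/27 ≈ 376.33.
Offset from (1965, 207): Δx ≈ -296.11, Δy ≈ 169.33; distance = √(Δx² + Δy²) ≈ 341.11.

≈ 341.1 px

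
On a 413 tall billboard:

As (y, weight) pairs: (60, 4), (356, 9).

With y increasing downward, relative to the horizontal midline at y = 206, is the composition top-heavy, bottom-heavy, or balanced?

bottom-heavy

Weights sum to 4 + 9 = 13.
Σw·y = 4·60 + 9·356 = 3444, so ȳ = 3444/13 ≈ 264.92.
264.9 vs midline 206 → bottom-heavy.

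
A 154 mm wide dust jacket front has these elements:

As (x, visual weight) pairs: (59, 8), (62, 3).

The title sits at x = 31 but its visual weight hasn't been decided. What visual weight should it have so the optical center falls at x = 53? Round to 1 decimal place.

w ≈ 3.4

Existing Σw = 11 (8 + 3); existing moment 8·59 + 3·62 = 658.
Set Σw·x/Σw = 53: (658 + 31w) = 53·(11 + w).
Rearranging, w·(31 − 53) = 53·11 − 658 = -75, so w ≈ -75/-22 = 3.41.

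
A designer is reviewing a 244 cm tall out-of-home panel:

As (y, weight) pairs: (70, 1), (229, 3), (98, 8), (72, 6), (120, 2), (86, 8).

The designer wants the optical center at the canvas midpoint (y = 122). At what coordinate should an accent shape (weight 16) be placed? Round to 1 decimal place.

After adding the accent shape, total weight = 1 + 3 + 8 + 6 + 2 + 8 + 16 = 44.
Along y: (2901 + 16·y) / 44 = 122 (existing moment 1·70 + 3·229 + 8·98 + 6·72 + 2·120 + 8·86 = 2901) ⇒ y = (5368 − 2901) / 16 ≈ 154.19.

y ≈ 154.2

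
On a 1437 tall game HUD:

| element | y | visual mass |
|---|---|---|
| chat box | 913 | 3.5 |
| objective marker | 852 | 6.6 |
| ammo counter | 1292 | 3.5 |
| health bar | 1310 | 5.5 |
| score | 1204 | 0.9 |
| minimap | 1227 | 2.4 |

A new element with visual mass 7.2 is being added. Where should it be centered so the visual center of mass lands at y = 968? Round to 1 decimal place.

y ≈ 566.5

After adding the new element, total weight = 3.5 + 6.6 + 3.5 + 5.5 + 0.9 + 2.4 + 7.2 = 29.6.
Along y: (24574.1 + 7.2·y) / 29.6 = 968 (existing moment 3.5·913 + 6.6·852 + 3.5·1292 + 5.5·1310 + 0.9·1204 + 2.4·1227 = 24574.1) ⇒ y = (28652.8 − 24574.1) / 7.2 ≈ 566.49.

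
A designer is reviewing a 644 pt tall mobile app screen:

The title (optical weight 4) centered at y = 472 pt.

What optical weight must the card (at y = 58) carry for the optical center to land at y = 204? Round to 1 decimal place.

w ≈ 7.3

The single fixed element contributes weight 4, moment 4·472 = 1888.
Balance at y = 204 requires (1888 + w·58) / (4 + w) = 204.
So w = (204·4 − 1888)/(58 − 204) = -1072/-146 ≈ 7.34.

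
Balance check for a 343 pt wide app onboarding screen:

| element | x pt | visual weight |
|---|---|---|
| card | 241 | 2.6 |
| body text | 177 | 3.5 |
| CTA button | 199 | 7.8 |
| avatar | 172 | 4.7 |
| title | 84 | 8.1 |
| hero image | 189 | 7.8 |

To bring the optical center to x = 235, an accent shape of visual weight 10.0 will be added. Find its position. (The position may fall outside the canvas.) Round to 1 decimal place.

After adding the accent shape, total weight = 2.6 + 3.5 + 7.8 + 4.7 + 8.1 + 7.8 + 10.0 = 44.5.
Along x: (5761.3 + 10.0·x) / 44.5 = 235 (existing moment 2.6·241 + 3.5·177 + 7.8·199 + 4.7·172 + 8.1·84 + 7.8·189 = 5761.3) ⇒ x = (10457.5 − 5761.3) / 10.0 ≈ 469.62.

x ≈ 469.6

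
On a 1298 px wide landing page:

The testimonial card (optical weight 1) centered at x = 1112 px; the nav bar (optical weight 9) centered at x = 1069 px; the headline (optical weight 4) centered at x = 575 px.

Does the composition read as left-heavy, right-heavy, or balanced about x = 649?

Weights sum to 1 + 9 + 4 = 14.
x-moment: 1·1112 + 9·1069 + 4·575 = 13033; centroid 13033/14 ≈ 930.93.
930.9 lies right of the midline 649, so the layout is right-heavy.

right-heavy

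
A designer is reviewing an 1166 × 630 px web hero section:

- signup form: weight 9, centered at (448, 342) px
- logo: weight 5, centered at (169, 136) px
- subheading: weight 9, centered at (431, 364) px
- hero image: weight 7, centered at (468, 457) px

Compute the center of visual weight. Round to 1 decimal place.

(401.1, 341.1)

Total weight = 9 + 5 + 9 + 7 = 30.
x-moment: 9·448 + 5·169 + 9·431 + 7·468 = 12032; centroid 12032/30 ≈ 401.07.
y-moment: 9·342 + 5·136 + 9·364 + 7·457 = 10233; centroid 10233/30 ≈ 341.10.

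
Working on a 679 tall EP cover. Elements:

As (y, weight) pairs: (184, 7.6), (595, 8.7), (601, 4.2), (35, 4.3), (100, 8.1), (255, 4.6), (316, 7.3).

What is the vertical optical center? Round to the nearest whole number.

y ≈ 302

Σw = 7.6 + 8.7 + 4.2 + 4.3 + 8.1 + 4.6 + 7.3 = 44.8.
y-moment: 7.6·184 + 8.7·595 + 4.2·601 + 4.3·35 + 8.1·100 + 4.6·255 + 7.3·316 = 13539.4; centroid 13539.4/44.8 ≈ 302.22.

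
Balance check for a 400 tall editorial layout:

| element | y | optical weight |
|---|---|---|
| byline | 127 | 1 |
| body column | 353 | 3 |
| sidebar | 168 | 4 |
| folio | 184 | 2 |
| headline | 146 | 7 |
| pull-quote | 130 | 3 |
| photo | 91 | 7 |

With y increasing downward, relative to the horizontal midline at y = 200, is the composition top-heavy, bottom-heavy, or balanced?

top-heavy

Weights sum to 1 + 3 + 4 + 2 + 7 + 3 + 7 = 27.
y-moment: 1·127 + 3·353 + 4·168 + 2·184 + 7·146 + 3·130 + 7·91 = 4275; centroid 4275/27 ≈ 158.33.
Since 158.3 is above (smaller y than) 200, the composition reads top-heavy.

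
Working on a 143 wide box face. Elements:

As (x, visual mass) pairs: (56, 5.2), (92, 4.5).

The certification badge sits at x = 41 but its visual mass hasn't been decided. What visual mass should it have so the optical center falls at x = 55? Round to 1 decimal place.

w ≈ 12.3

Fixed elements: Σw = 5.2 + 4.5 = 9.7, Σw·x = 5.2·56 + 4.5·92 = 705.2.
Balance at x = 55 requires (705.2 + w·41) / (9.7 + w) = 55.
Solving: w = (55·9.7 − 705.2) / (41 − 55) = -171.7 / -14 ≈ 12.26.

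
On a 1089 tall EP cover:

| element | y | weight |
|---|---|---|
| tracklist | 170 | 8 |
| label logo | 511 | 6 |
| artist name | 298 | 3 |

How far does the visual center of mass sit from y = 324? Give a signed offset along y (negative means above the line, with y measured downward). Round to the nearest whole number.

≈ -11

Σw = 8 + 6 + 3 = 17.
y-moment: 8·170 + 6·511 + 3·298 = 5320; centroid 5320/17 ≈ 312.94.
Difference: 312.94 − 324 ≈ -11.06.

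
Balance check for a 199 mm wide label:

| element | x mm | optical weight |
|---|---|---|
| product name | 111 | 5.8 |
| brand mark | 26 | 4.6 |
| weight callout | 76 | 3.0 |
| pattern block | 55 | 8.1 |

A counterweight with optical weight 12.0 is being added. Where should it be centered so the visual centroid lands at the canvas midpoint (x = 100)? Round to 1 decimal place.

With the counterweight, Σw becomes 5.8 + 4.6 + 3.0 + 8.1 + 12.0 = 33.5.
Along x: (1436.9 + 12.0·x) / 33.5 = 100 (existing moment 5.8·111 + 4.6·26 + 3.0·76 + 8.1·55 = 1436.9) ⇒ x = (3350.0 − 1436.9) / 12.0 ≈ 159.43.

x ≈ 159.4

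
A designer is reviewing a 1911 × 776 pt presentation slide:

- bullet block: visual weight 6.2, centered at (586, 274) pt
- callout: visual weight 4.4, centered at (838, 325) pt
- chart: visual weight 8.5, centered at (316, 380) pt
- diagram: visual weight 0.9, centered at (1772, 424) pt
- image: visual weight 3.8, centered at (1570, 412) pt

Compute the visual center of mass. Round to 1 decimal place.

(738.1, 349.0)

Total weight = 6.2 + 4.4 + 8.5 + 0.9 + 3.8 = 23.8.
x: (6.2·586 + 4.4·838 + 8.5·316 + 0.9·1772 + 3.8·1570) / 23.8 = 17567.2 / 23.8 ≈ 738.12
y: (6.2·274 + 4.4·325 + 8.5·380 + 0.9·424 + 3.8·412) / 23.8 = 8306.0 / 23.8 ≈ 348.99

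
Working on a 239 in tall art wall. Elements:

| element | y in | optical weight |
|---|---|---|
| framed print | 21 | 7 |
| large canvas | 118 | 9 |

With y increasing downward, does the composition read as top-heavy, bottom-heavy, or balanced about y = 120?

top-heavy

Weights sum to 7 + 9 = 16.
Σw·y = 7·21 + 9·118 = 1209, so ȳ = 1209/16 ≈ 75.56.
75.6 lies above (smaller y than) the midline 120, so the layout is top-heavy.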